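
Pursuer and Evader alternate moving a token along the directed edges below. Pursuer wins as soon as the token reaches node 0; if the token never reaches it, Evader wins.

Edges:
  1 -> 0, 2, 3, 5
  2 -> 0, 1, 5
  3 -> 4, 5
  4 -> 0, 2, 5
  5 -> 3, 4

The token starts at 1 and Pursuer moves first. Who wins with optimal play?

Pursuer

Track states (vertex, player-to-move).
A0 = {(0,Pursuer), (0,Evader)}
A1: add {(1,Pursuer), (2,Pursuer), (4,Pursuer)}.
(1,Pursuer) ∈ A1 ⇒ Pursuer forces the target.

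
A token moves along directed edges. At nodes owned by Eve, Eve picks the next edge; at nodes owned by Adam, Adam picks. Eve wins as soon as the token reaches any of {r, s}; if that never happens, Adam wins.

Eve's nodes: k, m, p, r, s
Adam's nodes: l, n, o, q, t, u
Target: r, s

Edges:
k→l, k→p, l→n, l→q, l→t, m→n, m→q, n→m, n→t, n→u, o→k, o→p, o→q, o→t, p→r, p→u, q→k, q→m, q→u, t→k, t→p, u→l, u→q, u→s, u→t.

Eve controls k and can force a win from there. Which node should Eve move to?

p

A0 = {r, s}
A1: add {p} — p (Eve) has p→r.
A2: add {k} — k (Eve) has k→p.
A3: add {t} — t (Adam): all of {k, p} already in.
A4 = A3; e.g. l (Adam) can still go to n. Fixed point.
From k, successor p is in the attractor (rank 1); the other successor l is not.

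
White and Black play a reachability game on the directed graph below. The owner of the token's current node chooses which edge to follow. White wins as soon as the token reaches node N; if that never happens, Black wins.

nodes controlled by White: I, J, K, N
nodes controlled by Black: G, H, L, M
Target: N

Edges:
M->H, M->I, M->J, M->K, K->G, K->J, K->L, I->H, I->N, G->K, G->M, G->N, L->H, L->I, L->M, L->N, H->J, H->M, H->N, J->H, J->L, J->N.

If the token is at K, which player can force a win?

White

A0 = {N}
A1: add {I, J} — I (White) has I→N; J (White) has J→N.
A2: add {K} — K (White) has K→J.
A3 = A2; e.g. G (Black) can still go to M. Fixed point.
K ∈ A2, so White can force the target.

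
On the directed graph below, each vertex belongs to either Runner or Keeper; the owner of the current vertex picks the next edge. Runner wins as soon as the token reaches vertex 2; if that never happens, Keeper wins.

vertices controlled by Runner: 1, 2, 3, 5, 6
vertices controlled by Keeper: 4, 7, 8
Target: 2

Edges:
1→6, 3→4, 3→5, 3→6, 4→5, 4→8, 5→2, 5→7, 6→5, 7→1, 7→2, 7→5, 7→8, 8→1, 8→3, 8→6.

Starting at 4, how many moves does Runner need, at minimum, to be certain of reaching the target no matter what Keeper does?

5

A0 = {2}
A1: add {5} — 5 (Runner) has 5→2.
A2: add {3, 6} — 3 (Runner) has 3→5; 6 (Runner) has 6→5.
A3: add {1} — 1 (Runner) has 1→6.
A4: add {8} — 8 (Keeper): all of {1, 3, 6} already in.
A5: add {4, 7} — 4 (Keeper): all of {5, 8} already in; 7 (Keeper): all of {1, 2, 5, 8} already in.
A5 = all vertices. Fixed point.
4 enters the attractor at level 5, so Runner can force the target in 5 moves from there.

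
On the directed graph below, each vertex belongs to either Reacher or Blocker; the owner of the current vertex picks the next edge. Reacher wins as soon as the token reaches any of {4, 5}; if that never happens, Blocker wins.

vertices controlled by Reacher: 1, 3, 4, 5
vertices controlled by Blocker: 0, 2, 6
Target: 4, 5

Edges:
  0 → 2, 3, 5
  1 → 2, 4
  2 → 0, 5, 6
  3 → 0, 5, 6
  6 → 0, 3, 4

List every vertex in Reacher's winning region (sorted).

A0 = {4, 5}
A1: add {1, 3} — 1 (Reacher) has 1→4; 3 (Reacher) has 3→5.
A2 = A1; e.g. 0 (Blocker) can still go to 2. Fixed point.
Reacher's winning region = {1, 3, 4, 5}.

1, 3, 4, 5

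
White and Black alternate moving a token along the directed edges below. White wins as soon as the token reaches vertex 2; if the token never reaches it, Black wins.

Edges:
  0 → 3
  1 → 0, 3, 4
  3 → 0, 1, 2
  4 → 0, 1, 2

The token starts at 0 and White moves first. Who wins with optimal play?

Track states (vertex, player-to-move).
A0 = {(2,White), (2,Black)}
A1: add {(3,White), (4,White)}.
A2: add {(0,Black)}.
A3: add {(1,White)}.
A4 = A3; e.g. (0,White) stays out. (0,White) never enters ⇒ Black avoids the target.

Black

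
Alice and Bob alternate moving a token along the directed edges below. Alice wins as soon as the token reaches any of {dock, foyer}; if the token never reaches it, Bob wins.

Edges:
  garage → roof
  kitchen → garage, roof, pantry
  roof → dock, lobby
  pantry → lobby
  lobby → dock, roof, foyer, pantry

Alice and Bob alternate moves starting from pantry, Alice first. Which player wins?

Bob

Track states (vertex, player-to-move).
A0 = {(dock,Alice), (dock,Bob), (foyer,Alice), (foyer,Bob)}
A1: add {(roof,Alice), (lobby,Alice)}.
A2: add {(garage,Bob), (roof,Bob), (pantry,Bob)}.
A3: add {(garage,Alice), (kitchen,Alice)}.
A4 = A3; e.g. (kitchen,Bob) stays out. (pantry,Alice) never enters ⇒ Bob avoids the target.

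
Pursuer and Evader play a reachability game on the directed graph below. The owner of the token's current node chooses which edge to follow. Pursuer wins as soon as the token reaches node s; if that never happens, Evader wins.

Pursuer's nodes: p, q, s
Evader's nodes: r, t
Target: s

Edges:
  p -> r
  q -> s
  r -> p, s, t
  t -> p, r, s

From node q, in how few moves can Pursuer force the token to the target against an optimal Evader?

1

A0 = {s}
A1: add {q} — q (Pursuer) has q→s.
A2 = A1; e.g. p (Pursuer) has no edge into A1. Fixed point.
q enters the attractor at level 1, so Pursuer can force the target in 1 move from there.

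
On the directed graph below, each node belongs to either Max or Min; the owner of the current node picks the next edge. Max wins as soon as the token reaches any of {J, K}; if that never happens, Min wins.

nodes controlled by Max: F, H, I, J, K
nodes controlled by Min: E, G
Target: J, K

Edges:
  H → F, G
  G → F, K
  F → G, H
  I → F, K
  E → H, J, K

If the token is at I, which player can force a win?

Max

A0 = {J, K}
A1: add {I} — I (Max) has I→K.
A2 = A1; e.g. E (Min) can still go to H. Fixed point.
I ∈ A1, so Max can force the target.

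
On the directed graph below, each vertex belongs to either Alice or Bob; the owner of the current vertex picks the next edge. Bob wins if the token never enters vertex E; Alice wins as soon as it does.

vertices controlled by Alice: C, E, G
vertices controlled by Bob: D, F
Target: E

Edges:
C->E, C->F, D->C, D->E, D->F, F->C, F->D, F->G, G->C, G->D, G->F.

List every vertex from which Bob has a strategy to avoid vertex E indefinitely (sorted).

A0 = {E}
A1: add {C} — C (Alice) has C→E.
A2: add {G} — G (Alice) has G→C.
A3 = A2; e.g. D (Bob) can still go to F. Fixed point.
Alice's attractor = {C, E, G}; Bob avoids the target exactly from the complement.

D, F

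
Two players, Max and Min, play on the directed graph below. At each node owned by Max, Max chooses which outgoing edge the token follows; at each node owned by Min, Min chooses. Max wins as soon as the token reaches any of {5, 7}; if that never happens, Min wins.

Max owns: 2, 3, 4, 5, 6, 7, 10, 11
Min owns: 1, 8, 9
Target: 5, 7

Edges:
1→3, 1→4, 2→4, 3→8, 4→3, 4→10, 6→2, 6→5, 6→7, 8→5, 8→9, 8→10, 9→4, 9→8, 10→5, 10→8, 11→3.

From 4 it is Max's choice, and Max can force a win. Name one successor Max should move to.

A0 = {5, 7}
A1: add {6, 10} — 6 (Max) has 6→5; 10 (Max) has 10→5.
A2: add {4} — 4 (Max) has 4→10.
A3: add {2} — 2 (Max) has 2→4.
A4 = A3; e.g. 1 (Min) can still go to 3. Fixed point.
From 4, successor 10 is in the attractor (rank 1); the other successor 3 is not.

10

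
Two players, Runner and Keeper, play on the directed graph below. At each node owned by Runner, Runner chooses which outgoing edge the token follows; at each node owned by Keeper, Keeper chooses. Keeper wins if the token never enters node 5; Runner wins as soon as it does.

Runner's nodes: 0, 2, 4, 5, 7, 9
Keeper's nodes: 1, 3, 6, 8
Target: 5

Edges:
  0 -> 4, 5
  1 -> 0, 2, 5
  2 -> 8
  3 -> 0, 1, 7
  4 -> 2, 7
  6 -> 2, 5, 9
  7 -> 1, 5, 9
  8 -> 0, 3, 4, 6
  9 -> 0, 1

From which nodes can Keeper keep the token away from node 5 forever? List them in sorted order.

1, 2, 3, 6, 8

A0 = {5}
A1: add {0, 7} — 0 (Runner) has 0→5; 7 (Runner) has 7→5.
A2: add {4, 9} — 4 (Runner) has 4→7; 9 (Runner) has 9→0.
A3 = A2; e.g. 1 (Keeper) can still go to 2. Fixed point.
Runner's attractor = {0, 4, 5, 7, 9}; Keeper avoids the target exactly from the complement.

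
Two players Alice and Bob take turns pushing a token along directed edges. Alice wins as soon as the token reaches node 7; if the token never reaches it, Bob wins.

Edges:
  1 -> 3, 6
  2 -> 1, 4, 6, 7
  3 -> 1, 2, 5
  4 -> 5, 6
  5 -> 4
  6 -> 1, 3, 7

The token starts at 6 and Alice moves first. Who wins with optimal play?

Alice

Track states (vertex, player-to-move).
A0 = {(7,Alice), (7,Bob)}
A1: add {(2,Alice), (6,Alice)}.
(6,Alice) ∈ A1 ⇒ Alice forces the target.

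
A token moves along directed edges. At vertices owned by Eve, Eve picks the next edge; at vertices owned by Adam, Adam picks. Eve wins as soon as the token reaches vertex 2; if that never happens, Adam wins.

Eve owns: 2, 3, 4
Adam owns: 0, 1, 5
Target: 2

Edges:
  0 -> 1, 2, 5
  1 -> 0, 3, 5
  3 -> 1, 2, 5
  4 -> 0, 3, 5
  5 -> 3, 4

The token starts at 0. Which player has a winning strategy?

A0 = {2}
A1: add {3} — 3 (Eve) has 3→2.
A2: add {4} — 4 (Eve) has 4→3.
A3: add {5} — 5 (Adam): all of {3, 4} already in.
A4 = A3; e.g. 0 (Adam) can still go to 1. Fixed point.
0 never enters the attractor, so Adam can avoid the target forever.

Adam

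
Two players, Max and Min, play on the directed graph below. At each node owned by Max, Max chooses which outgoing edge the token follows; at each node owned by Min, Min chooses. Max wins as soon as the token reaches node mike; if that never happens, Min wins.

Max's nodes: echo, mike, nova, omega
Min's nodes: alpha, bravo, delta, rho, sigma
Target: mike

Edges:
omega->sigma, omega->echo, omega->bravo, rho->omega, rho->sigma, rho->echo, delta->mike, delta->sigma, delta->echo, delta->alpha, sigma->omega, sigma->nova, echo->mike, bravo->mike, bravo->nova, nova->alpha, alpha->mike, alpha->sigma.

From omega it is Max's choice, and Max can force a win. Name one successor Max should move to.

echo

A0 = {mike}
A1: add {echo} — echo (Max) has echo→mike.
A2: add {omega} — omega (Max) has omega→echo.
A3 = A2; e.g. rho (Min) can still go to sigma. Fixed point.
From omega, successor echo is in the attractor (rank 1); the other successors bravo, sigma are not.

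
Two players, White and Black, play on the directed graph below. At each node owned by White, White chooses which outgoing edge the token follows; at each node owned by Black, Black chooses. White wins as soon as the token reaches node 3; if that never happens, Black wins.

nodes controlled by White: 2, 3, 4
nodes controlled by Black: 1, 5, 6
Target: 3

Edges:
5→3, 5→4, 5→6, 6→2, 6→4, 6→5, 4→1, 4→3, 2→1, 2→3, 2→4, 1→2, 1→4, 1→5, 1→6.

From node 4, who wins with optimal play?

White

A0 = {3}
A1: add {2, 4} — 2 (White) has 2→3; 4 (White) has 4→3.
A2 = A1; e.g. 1 (Black) can still go to 5. Fixed point.
4 ∈ A1, so White can force the target.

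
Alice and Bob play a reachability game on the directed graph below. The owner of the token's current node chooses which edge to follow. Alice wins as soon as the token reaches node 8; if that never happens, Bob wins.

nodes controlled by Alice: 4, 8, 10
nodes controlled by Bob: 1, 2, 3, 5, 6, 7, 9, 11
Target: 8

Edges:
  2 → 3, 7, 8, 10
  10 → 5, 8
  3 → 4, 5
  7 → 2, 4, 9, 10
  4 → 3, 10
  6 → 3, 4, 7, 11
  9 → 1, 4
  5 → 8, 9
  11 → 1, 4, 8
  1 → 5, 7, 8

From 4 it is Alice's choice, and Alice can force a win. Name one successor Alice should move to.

10

A0 = {8}
A1: add {10} — 10 (Alice) has 10→8.
A2: add {4} — 4 (Alice) has 4→10.
A3 = A2; e.g. 1 (Bob) can still go to 5. Fixed point.
From 4, successor 10 is in the attractor (rank 1); the other successor 3 is not.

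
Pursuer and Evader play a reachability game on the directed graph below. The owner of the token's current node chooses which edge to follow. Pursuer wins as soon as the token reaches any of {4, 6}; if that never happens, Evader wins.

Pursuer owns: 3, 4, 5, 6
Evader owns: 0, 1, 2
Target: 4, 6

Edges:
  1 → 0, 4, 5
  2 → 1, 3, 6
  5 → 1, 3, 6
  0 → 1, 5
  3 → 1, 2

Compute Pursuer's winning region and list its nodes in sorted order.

A0 = {4, 6}
A1: add {5} — 5 (Pursuer) has 5→6.
A2 = A1; e.g. 0 (Evader) can still go to 1. Fixed point.
Pursuer's winning region = {4, 5, 6}.

4, 5, 6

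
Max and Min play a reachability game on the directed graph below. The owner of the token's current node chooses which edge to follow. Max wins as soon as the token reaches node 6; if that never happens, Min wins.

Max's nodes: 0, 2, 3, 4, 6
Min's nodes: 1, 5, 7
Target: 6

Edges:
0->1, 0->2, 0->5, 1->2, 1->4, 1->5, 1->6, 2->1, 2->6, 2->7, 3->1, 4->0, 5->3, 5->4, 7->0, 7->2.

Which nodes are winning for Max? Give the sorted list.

0, 2, 4, 6, 7

A0 = {6}
A1: add {2} — 2 (Max) has 2→6.
A2: add {0} — 0 (Max) has 0→2.
A3: add {4, 7} — 4 (Max) has 4→0; 7 (Min): all of {0, 2} already in.
A4 = A3; e.g. 1 (Min) can still go to 5. Fixed point.
Max's winning region = {0, 2, 4, 6, 7}.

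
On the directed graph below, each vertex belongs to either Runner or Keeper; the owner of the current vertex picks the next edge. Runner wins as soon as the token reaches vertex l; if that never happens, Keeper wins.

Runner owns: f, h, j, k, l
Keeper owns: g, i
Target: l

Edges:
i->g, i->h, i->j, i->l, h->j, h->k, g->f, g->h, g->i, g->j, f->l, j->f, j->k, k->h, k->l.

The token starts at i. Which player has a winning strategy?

A0 = {l}
A1: add {f, k} — f (Runner) has f→l; k (Runner) has k→l.
A2: add {h, j} — h (Runner) has h→k; j (Runner) has j→f.
A3 = A2; e.g. g (Keeper) can still go to i. Fixed point.
i never enters the attractor, so Keeper can avoid the target forever.

Keeper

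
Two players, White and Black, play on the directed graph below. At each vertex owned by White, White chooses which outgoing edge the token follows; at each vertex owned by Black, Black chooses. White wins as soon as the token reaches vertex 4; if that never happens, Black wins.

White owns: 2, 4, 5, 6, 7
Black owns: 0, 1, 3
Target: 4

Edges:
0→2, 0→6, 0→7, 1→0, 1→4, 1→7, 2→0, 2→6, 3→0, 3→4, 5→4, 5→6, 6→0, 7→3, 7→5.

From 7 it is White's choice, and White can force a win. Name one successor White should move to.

A0 = {4}
A1: add {5} — 5 (White) has 5→4.
A2: add {7} — 7 (White) has 7→5.
A3 = A2; e.g. 0 (Black) can still go to 2. Fixed point.
From 7, successor 5 is in the attractor (rank 1); the other successor 3 is not.

5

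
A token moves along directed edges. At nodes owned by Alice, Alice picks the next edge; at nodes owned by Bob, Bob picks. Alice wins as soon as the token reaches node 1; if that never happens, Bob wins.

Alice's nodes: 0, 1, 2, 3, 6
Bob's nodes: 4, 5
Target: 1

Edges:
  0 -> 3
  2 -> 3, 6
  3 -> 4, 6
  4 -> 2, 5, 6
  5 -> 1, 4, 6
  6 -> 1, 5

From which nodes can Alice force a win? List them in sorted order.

A0 = {1}
A1: add {6} — 6 (Alice) has 6→1.
A2: add {2, 3} — 2 (Alice) has 2→6; 3 (Alice) has 3→6.
A3: add {0} — 0 (Alice) has 0→3.
A4 = A3; e.g. 4 (Bob) can still go to 5. Fixed point.
Alice's winning region = {0, 1, 2, 3, 6}.

0, 1, 2, 3, 6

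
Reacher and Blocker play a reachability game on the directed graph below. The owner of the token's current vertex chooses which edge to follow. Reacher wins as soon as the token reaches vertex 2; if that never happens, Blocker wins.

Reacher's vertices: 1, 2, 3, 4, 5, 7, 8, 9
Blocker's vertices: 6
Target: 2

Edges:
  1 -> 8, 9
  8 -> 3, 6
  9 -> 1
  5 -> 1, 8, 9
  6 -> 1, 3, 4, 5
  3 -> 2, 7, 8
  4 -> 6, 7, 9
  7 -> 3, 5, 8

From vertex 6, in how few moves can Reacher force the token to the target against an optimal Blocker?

4

A0 = {2}
A1: add {3} — 3 (Reacher) has 3→2.
A2: add {7, 8} — 7 (Reacher) has 7→3; 8 (Reacher) has 8→3.
A3: add {1, 4, 5} — 1 (Reacher) has 1→8; 4 (Reacher) has 4→7; 5 (Reacher) has 5→8.
A4: add {6, 9} — 6 (Blocker): all of {1, 3, 4, 5} already in; 9 (Reacher) has 9→1.
A4 = all vertices. Fixed point.
6 enters the attractor at level 4, so Reacher can force the target in 4 moves from there.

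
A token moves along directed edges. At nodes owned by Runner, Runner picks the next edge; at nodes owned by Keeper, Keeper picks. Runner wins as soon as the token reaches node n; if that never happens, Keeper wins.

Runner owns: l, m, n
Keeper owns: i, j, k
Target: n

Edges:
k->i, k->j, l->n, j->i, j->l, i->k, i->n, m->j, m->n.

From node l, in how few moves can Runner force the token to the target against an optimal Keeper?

1

A0 = {n}
A1: add {l, m} — l (Runner) has l→n; m (Runner) has m→n.
A2 = A1; e.g. i (Keeper) can still go to k. Fixed point.
l enters the attractor at level 1, so Runner can force the target in 1 move from there.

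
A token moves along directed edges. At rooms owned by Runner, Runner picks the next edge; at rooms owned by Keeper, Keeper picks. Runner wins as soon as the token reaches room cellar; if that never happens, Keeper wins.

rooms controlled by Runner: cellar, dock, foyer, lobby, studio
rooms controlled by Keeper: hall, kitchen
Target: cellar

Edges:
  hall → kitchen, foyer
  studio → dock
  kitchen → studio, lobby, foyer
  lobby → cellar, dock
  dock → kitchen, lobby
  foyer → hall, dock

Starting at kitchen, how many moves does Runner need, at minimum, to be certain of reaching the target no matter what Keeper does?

4

A0 = {cellar}
A1: add {lobby} — lobby (Runner) has lobby→cellar.
A2: add {dock} — dock (Runner) has dock→lobby.
A3: add {foyer, studio} — studio (Runner) has studio→dock; foyer (Runner) has foyer→dock.
A4: add {kitchen} — kitchen (Keeper): all of {studio, lobby, foyer} already in.
kitchen enters the attractor at level 4, so Runner can force the target in 4 moves from there.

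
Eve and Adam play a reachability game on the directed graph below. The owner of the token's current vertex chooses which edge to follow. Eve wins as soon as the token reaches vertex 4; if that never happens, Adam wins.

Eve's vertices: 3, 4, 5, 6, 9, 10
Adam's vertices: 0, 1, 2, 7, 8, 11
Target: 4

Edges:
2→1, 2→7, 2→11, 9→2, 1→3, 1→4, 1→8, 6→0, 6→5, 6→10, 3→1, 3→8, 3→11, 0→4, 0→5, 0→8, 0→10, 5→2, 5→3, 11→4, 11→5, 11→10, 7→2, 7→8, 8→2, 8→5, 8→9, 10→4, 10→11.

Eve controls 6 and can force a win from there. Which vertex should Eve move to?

10

A0 = {4}
A1: add {10} — 10 (Eve) has 10→4.
A2: add {6} — 6 (Eve) has 6→10.
A3 = A2; e.g. 0 (Adam) can still go to 5. Fixed point.
From 6, successor 10 is in the attractor (rank 1); the other successors 0, 5 are not.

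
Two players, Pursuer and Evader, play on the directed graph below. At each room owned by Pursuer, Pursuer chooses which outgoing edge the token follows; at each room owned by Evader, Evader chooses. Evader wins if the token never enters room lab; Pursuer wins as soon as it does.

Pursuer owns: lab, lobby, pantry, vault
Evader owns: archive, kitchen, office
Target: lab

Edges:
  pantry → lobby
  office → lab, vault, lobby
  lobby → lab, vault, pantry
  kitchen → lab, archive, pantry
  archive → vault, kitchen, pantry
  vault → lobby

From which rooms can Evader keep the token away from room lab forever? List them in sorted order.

A0 = {lab}
A1: add {lobby} — lobby (Pursuer) has lobby→lab.
A2: add {pantry, vault} — vault (Pursuer) has vault→lobby; pantry (Pursuer) has pantry→lobby.
A3: add {office} — office (Evader): all of {lab, vault, lobby} already in.
A4 = A3; e.g. archive (Evader) can still go to kitchen. Fixed point.
Pursuer's attractor = {lab, lobby, office, pantry, vault}; Evader avoids the target exactly from the complement.

archive, kitchen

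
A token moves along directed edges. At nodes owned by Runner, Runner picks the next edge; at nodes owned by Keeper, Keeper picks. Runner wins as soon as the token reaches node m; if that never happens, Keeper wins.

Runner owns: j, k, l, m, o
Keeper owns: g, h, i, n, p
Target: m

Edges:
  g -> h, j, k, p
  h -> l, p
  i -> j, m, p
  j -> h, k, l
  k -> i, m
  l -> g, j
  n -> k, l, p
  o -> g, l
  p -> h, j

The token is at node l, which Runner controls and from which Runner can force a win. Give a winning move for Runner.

A0 = {m}
A1: add {k} — k (Runner) has k→m.
A2: add {j} — j (Runner) has j→k.
A3: add {l} — l (Runner) has l→j.
A4: add {o} — o (Runner) has o→l.
A5 = A4; e.g. g (Keeper) can still go to h. Fixed point.
From l, successor j is in the attractor (rank 2); the other successor g is not.

j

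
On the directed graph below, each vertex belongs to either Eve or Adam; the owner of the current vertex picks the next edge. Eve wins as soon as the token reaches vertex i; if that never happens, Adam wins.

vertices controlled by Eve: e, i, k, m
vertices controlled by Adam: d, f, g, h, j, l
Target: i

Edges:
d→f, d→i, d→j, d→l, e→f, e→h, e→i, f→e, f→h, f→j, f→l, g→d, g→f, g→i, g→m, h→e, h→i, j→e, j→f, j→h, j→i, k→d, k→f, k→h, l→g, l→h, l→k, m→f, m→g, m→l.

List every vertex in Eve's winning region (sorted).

A0 = {i}
A1: add {e} — e (Eve) has e→i.
A2: add {h} — h (Adam): all of {e, i} already in.
A3: add {k} — k (Eve) has k→h.
A4 = A3; e.g. d (Adam) can still go to f. Fixed point.
Eve's winning region = {e, h, i, k}.

e, h, i, k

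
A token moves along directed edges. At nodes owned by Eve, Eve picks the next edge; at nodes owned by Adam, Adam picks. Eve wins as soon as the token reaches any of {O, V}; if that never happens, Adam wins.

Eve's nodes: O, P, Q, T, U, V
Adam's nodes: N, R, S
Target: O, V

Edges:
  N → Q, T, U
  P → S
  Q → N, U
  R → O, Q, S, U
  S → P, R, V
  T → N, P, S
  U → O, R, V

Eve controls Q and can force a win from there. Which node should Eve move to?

U

A0 = {O, V}
A1: add {U} — U (Eve) has U→O.
A2: add {Q} — Q (Eve) has Q→U.
A3 = A2; e.g. N (Adam) can still go to T. Fixed point.
From Q, successor U is in the attractor (rank 1); the other successor N is not.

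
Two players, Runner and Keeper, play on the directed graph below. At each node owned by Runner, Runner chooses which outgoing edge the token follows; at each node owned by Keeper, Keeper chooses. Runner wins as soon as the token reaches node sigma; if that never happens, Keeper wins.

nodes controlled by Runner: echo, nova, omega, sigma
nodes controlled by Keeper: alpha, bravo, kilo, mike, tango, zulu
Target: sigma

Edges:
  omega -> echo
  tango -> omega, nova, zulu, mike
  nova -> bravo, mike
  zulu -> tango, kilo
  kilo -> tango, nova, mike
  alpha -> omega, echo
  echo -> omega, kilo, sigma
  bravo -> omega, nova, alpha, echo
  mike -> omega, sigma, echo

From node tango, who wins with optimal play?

A0 = {sigma}
A1: add {echo} — echo (Runner) has echo→sigma.
A2: add {omega} — omega (Runner) has omega→echo.
A3: add {alpha, mike} — alpha (Keeper): all of {omega, echo} already in; mike (Keeper): all of {omega, sigma, echo} already in.
A4: add {nova} — nova (Runner) has nova→mike.
A5: add {bravo} — bravo (Keeper): all of {omega, nova, alpha, echo} already in.
A6 = A5; e.g. tango (Keeper) can still go to zulu. Fixed point.
tango never enters the attractor, so Keeper can avoid the target forever.

Keeper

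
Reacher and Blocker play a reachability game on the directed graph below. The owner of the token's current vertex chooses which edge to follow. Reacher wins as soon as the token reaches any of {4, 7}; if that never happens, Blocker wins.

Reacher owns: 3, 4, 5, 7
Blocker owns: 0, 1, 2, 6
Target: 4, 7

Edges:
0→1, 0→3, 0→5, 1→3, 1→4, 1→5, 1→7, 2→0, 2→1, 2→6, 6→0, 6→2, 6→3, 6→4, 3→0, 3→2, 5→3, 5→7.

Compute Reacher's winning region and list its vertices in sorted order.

4, 5, 7

A0 = {4, 7}
A1: add {5} — 5 (Reacher) has 5→7.
A2 = A1; e.g. 0 (Blocker) can still go to 1. Fixed point.
Reacher's winning region = {4, 5, 7}.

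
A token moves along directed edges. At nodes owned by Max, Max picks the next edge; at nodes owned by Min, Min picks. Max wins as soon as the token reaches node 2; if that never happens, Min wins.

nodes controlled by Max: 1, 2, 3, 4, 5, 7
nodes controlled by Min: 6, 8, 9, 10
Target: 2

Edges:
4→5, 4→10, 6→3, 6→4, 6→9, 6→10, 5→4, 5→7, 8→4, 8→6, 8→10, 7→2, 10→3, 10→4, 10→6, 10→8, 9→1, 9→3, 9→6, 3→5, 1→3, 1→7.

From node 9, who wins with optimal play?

A0 = {2}
A1: add {7} — 7 (Max) has 7→2.
A2: add {1, 5} — 1 (Max) has 1→7; 5 (Max) has 5→7.
A3: add {3, 4} — 3 (Max) has 3→5; 4 (Max) has 4→5.
A4 = A3; e.g. 6 (Min) can still go to 9. Fixed point.
9 never enters the attractor, so Min can avoid the target forever.

Min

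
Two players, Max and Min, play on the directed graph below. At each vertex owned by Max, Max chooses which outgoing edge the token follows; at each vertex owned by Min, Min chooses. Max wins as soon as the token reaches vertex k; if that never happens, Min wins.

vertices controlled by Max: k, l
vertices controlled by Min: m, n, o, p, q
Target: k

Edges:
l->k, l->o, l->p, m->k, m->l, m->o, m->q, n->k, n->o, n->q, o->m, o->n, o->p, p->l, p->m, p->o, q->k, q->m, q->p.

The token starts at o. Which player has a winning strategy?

Min

A0 = {k}
A1: add {l} — l (Max) has l→k.
A2 = A1; e.g. m (Min) can still go to o. Fixed point.
o never enters the attractor, so Min can avoid the target forever.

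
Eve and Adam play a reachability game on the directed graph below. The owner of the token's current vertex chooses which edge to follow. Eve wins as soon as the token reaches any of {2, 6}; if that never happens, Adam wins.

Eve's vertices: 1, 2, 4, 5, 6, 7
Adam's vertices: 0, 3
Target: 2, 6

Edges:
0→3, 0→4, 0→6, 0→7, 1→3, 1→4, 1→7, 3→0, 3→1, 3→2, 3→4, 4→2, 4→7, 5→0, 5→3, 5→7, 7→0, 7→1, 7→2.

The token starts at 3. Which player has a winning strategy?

A0 = {2, 6}
A1: add {4, 7} — 4 (Eve) has 4→2; 7 (Eve) has 7→2.
A2: add {1, 5} — 1 (Eve) has 1→4; 5 (Eve) has 5→7.
A3 = A2; e.g. 0 (Adam) can still go to 3. Fixed point.
3 never enters the attractor, so Adam can avoid the target forever.

Adam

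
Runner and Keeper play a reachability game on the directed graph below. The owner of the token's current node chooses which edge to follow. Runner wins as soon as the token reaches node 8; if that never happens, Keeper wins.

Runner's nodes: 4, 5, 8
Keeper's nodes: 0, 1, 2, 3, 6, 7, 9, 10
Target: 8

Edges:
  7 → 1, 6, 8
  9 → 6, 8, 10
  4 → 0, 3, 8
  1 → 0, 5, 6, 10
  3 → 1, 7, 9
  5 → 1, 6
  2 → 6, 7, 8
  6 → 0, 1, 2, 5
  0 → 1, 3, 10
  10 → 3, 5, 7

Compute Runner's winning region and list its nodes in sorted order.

A0 = {8}
A1: add {4} — 4 (Runner) has 4→8.
A2 = A1; e.g. 0 (Keeper) can still go to 1. Fixed point.
Runner's winning region = {4, 8}.

4, 8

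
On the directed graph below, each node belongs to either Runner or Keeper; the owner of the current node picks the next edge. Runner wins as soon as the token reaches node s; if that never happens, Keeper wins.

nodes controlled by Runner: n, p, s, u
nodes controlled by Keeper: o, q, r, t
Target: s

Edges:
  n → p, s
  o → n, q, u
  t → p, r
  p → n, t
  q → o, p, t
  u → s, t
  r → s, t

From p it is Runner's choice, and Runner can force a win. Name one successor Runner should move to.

A0 = {s}
A1: add {n, u} — n (Runner) has n→s; u (Runner) has u→s.
A2: add {p} — p (Runner) has p→n.
A3 = A2; e.g. o (Keeper) can still go to q. Fixed point.
From p, successor n is in the attractor (rank 1); the other successor t is not.

n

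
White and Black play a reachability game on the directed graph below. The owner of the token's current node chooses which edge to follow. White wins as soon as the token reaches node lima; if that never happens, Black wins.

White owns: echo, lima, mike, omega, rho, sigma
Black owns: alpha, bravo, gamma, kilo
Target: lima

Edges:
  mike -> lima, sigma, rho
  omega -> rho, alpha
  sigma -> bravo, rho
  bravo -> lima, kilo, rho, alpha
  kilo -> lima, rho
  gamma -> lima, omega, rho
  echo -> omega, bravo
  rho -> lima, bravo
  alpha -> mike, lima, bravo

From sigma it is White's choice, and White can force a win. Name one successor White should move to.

A0 = {lima}
A1: add {mike, rho} — mike (White) has mike→lima; rho (White) has rho→lima.
A2: add {kilo, omega, sigma} — omega (White) has omega→rho; sigma (White) has sigma→rho; kilo (Black): all of {lima, rho} already in.
A3: add {echo, gamma} — gamma (Black): all of {lima, omega, rho} already in; echo (White) has echo→omega.
A4 = A3; e.g. bravo (Black) can still go to alpha. Fixed point.
From sigma, successor rho is in the attractor (rank 1); the other successor bravo is not.

rho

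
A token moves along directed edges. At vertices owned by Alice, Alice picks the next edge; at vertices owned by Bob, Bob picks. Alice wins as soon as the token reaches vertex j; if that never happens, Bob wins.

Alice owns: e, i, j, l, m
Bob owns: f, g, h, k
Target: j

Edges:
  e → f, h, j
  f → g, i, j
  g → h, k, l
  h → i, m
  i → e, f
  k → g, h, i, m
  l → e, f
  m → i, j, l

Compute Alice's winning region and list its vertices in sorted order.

A0 = {j}
A1: add {e, m} — e (Alice) has e→j; m (Alice) has m→j.
A2: add {i, l} — i (Alice) has i→e; l (Alice) has l→e.
A3: add {h} — h (Bob): all of {i, m} already in.
A4 = A3; e.g. f (Bob) can still go to g. Fixed point.
Alice's winning region = {e, h, i, j, l, m}.

e, h, i, j, l, m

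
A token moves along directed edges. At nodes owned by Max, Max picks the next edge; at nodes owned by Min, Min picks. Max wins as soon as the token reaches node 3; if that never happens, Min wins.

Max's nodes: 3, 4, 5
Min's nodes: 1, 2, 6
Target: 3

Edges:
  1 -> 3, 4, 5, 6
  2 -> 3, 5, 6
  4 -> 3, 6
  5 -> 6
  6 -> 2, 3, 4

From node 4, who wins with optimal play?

Max

A0 = {3}
A1: add {4} — 4 (Max) has 4→3.
A2 = A1; e.g. 1 (Min) can still go to 5. Fixed point.
4 ∈ A1, so Max can force the target.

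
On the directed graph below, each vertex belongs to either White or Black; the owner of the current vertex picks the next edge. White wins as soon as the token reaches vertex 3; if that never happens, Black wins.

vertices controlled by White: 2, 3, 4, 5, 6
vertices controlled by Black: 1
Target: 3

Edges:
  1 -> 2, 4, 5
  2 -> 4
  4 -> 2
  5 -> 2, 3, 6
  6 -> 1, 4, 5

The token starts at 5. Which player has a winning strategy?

A0 = {3}
A1: add {5} — 5 (White) has 5→3.
5 ∈ A1, so White can force the target.

White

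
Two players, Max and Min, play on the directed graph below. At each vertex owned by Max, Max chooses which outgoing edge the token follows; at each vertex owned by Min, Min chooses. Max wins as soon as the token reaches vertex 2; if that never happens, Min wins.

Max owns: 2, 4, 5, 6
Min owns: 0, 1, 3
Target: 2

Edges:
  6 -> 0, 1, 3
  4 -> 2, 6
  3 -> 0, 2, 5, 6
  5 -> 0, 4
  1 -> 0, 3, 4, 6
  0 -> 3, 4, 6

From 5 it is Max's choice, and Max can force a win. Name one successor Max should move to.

A0 = {2}
A1: add {4} — 4 (Max) has 4→2.
A2: add {5} — 5 (Max) has 5→4.
A3 = A2; e.g. 0 (Min) can still go to 3. Fixed point.
From 5, successor 4 is in the attractor (rank 1); the other successor 0 is not.

4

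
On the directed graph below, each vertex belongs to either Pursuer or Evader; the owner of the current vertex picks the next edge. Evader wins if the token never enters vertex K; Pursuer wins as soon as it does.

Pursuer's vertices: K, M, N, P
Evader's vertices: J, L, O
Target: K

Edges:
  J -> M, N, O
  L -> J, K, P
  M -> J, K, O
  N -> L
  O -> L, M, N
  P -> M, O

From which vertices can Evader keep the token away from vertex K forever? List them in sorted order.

J, L, N, O

A0 = {K}
A1: add {M} — M (Pursuer) has M→K.
A2: add {P} — P (Pursuer) has P→M.
A3 = A2; e.g. J (Evader) can still go to N. Fixed point.
Pursuer's attractor = {K, M, P}; Evader avoids the target exactly from the complement.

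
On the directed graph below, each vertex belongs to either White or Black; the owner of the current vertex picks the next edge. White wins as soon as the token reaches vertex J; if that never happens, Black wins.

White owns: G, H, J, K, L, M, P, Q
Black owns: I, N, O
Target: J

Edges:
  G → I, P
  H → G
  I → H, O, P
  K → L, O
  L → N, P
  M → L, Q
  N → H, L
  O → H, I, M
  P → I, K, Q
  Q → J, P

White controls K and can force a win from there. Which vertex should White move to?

A0 = {J}
A1: add {Q} — Q (White) has Q→J.
A2: add {M, P} — M (White) has M→Q; P (White) has P→Q.
A3: add {G, L} — G (White) has G→P; L (White) has L→P.
A4: add {H, K} — H (White) has H→G; K (White) has K→L.
A5: add {N} — N (Black): all of {H, L} already in.
A6 = A5; e.g. I (Black) can still go to O. Fixed point.
From K, successor L is in the attractor (rank 3); the other successor O is not.

L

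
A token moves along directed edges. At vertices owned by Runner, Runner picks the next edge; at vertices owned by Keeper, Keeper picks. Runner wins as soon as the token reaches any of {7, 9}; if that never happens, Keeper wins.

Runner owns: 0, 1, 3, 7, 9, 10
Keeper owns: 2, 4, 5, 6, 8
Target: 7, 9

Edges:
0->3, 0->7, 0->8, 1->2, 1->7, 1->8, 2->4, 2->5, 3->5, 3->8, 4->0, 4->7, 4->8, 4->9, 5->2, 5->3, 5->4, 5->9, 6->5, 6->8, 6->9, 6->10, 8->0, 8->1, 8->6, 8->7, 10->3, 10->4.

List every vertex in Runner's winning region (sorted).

A0 = {7, 9}
A1: add {0, 1} — 0 (Runner) has 0→7; 1 (Runner) has 1→7.
A2 = A1; e.g. 2 (Keeper) can still go to 4. Fixed point.
Runner's winning region = {0, 1, 7, 9}.

0, 1, 7, 9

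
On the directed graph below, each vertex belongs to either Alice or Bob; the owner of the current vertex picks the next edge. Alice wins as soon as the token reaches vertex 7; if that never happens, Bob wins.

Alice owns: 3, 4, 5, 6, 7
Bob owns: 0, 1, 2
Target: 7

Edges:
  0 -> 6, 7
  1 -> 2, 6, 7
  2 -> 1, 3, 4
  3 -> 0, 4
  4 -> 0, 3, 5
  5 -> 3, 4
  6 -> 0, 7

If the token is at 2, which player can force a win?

Bob

A0 = {7}
A1: add {6} — 6 (Alice) has 6→7.
A2: add {0} — 0 (Bob): all of {6, 7} already in.
A3: add {3, 4} — 3 (Alice) has 3→0; 4 (Alice) has 4→0.
A4: add {5} — 5 (Alice) has 5→3.
A5 = A4; e.g. 1 (Bob) can still go to 2. Fixed point.
2 never enters the attractor, so Bob can avoid the target forever.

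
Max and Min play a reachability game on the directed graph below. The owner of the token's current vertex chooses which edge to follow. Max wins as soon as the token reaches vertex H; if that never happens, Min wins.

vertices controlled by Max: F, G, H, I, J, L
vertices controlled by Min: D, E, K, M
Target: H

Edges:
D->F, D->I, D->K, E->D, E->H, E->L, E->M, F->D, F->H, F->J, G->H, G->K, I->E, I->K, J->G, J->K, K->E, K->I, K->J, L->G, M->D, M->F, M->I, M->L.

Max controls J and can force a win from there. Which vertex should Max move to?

G

A0 = {H}
A1: add {F, G} — F (Max) has F→H; G (Max) has G→H.
A2: add {J, L} — J (Max) has J→G; L (Max) has L→G.
A3 = A2; e.g. D (Min) can still go to I. Fixed point.
From J, successor G is in the attractor (rank 1); the other successor K is not.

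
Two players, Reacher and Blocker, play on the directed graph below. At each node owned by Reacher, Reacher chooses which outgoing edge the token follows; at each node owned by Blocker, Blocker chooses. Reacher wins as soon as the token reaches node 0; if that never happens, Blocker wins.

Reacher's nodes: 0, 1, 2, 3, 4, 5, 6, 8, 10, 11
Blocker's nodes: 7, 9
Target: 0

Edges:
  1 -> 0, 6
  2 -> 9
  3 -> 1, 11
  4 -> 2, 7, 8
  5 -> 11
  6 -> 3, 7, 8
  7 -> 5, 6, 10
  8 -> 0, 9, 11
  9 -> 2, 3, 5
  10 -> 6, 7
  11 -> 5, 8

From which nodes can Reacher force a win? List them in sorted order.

0, 1, 3, 4, 5, 6, 7, 8, 10, 11

A0 = {0}
A1: add {1, 8} — 1 (Reacher) has 1→0; 8 (Reacher) has 8→0.
A2: add {3, 4, 6, 11} — 3 (Reacher) has 3→1; 4 (Reacher) has 4→8; 6 (Reacher) has 6→8; 11 (Reacher) has 11→8.
A3: add {5, 10} — 5 (Reacher) has 5→11; 10 (Reacher) has 10→6.
A4: add {7} — 7 (Blocker): all of {5, 6, 10} already in.
A5 = A4; e.g. 2 (Reacher) has no edge into A4. Fixed point.
Reacher's winning region = {0, 1, 3, 4, 5, 6, 7, 8, 10, 11}.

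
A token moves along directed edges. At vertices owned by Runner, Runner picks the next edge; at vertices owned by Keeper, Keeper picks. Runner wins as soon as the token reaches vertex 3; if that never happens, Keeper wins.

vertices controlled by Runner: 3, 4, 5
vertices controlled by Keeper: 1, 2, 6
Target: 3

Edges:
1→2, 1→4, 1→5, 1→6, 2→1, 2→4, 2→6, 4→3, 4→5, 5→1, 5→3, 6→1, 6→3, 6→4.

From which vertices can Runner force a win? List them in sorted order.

3, 4, 5

A0 = {3}
A1: add {4, 5} — 4 (Runner) has 4→3; 5 (Runner) has 5→3.
A2 = A1; e.g. 1 (Keeper) can still go to 2. Fixed point.
Runner's winning region = {3, 4, 5}.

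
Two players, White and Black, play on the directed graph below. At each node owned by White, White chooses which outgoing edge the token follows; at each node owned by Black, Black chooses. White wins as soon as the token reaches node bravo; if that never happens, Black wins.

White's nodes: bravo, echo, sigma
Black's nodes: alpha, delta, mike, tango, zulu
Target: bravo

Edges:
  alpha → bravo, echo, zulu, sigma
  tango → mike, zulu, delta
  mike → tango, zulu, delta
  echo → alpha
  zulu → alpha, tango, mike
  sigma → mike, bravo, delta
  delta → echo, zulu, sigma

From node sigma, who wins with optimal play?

A0 = {bravo}
A1: add {sigma} — sigma (White) has sigma→bravo.
A2 = A1; e.g. alpha (Black) can still go to echo. Fixed point.
sigma ∈ A1, so White can force the target.

White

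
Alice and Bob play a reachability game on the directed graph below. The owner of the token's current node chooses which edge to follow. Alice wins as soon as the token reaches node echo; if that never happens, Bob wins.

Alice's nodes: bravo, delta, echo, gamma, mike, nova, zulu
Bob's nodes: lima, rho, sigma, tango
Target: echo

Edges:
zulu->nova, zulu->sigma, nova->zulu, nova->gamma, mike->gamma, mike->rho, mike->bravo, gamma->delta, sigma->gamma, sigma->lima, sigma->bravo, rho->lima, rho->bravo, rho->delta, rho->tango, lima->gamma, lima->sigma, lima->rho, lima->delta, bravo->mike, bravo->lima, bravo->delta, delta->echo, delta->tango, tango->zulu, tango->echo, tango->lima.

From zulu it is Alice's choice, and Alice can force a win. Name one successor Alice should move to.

nova

A0 = {echo}
A1: add {delta} — delta (Alice) has delta→echo.
A2: add {bravo, gamma} — gamma (Alice) has gamma→delta; bravo (Alice) has bravo→delta.
A3: add {mike, nova} — nova (Alice) has nova→gamma; mike (Alice) has mike→gamma.
A4: add {zulu} — zulu (Alice) has zulu→nova.
A5 = A4; e.g. sigma (Bob) can still go to lima. Fixed point.
From zulu, successor nova is in the attractor (rank 3); the other successor sigma is not.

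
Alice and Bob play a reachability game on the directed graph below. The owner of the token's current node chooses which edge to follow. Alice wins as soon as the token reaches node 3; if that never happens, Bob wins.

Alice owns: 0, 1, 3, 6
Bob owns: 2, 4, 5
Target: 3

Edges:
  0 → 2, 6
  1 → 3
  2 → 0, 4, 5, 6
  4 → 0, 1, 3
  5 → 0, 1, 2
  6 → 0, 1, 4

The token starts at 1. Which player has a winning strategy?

A0 = {3}
A1: add {1} — 1 (Alice) has 1→3.
1 ∈ A1, so Alice can force the target.

Alice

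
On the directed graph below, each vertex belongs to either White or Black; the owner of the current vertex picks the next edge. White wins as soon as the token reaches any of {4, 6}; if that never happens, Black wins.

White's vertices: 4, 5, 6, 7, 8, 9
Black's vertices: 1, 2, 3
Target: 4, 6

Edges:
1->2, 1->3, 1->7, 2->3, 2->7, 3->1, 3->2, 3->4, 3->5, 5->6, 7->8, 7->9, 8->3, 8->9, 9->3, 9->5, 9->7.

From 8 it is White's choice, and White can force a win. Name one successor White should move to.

A0 = {4, 6}
A1: add {5} — 5 (White) has 5→6.
A2: add {9} — 9 (White) has 9→5.
A3: add {7, 8} — 7 (White) has 7→9; 8 (White) has 8→9.
A4 = A3; e.g. 1 (Black) can still go to 2. Fixed point.
From 8, successor 9 is in the attractor (rank 2); the other successor 3 is not.

9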